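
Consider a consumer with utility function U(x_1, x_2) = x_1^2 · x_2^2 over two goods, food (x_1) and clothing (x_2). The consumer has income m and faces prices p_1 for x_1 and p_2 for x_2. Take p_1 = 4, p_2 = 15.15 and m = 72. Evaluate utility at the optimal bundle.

V = 457.3669

Demand: x_1*(p_1,p_2,m) = 0.5·m/p_1 and x_2* = 0.5·m/p_2.
At p_1=4, p_2=15.15, m=72: x_1* = 0.5·72/4 = 9, x_2* = 2.3762.
Utility at the optimum: U(9, 2.3762) = 457.3669.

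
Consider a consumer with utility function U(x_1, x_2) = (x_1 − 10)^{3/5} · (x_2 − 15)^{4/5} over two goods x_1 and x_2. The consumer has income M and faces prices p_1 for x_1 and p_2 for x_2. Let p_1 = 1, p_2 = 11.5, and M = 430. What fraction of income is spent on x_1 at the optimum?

Let x_1' = x_1−10, x_2' = x_2−15. MRS = (3/4)·x_2'/x_1' = p_1/p_2.
Substituting into the budget: x_1* = 10 + 3/7·(M − 10·p_1 − 15·p_2)/p_1, and x_2* = 15 + 4/7·(…)/p_2.
Discretionary income = 430 − 10·1 − 15·11.5 = 247.5; x_1* = 10 + 3/7·247.5/1 = 116.0714; x_2* = 15 + 4/7·247.5/11.5 = 27.2981.
Expenditure on x_1: 1·116.0714 = 116.0714; share = 0.2699.

share on x_1 = 0.2699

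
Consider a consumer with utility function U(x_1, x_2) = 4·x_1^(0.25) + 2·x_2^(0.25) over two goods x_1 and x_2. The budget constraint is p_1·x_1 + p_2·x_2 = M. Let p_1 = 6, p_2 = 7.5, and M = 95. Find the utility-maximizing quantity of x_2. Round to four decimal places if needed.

With the ratio pinned down, the budget gives x_1* = M/(p_1 + p_2·(x_2/x_1)) and x_2* = (x_2/x_1)·x_1*.
Numerically x_2/x_1 = 0.294723, so x_1* = 95/(6 + 7.5·0.294723) = 11.5707 and x_2* = 0.294723·11.5707 = 3.4101.

x_2* = 3.4101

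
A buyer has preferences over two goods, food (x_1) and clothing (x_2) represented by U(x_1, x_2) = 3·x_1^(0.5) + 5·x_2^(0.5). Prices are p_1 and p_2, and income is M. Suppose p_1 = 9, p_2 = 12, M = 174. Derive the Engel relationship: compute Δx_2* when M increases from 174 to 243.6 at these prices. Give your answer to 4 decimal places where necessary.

MRS = MU_x_1/MU_x_2 = (3/5)·(x_2/x_1)^(0.5). Set equal to p_1/p_2.
Hence x_2/x_1 = ((5/3)·p_1/p_2)^(1/(0.5)), i.e. raised to the 2 power.
With the ratio pinned down, the budget gives x_1* = M/(p_1 + p_2·(x_2/x_1)) and x_2* = (x_2/x_1)·x_1*.
Numerically x_2/x_1 = 1.5625, so x_1* = 174/(9 + 12·1.5625) = 6.2703 and x_2* = 1.5625·6.2703 = 9.7973.
At M' = 243.6: x_2* = 13.7162. Change: 13.7162 − 9.7973 = 3.9189.

Δx_2* = 3.9189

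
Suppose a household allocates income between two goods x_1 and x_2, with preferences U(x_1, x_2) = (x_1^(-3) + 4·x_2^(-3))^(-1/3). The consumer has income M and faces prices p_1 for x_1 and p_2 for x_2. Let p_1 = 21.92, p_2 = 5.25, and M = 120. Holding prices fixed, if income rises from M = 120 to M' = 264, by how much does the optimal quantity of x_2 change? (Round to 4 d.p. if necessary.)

Δx_2* = 8.9479

With the ratio pinned down, the budget gives x_1* = M/(p_1 + p_2·(x_2/x_1)) and x_2* = (x_2/x_1)·x_1*.
Numerically x_2/x_1 = 2.021554, so x_1* = 120/(21.92 + 5.25·2.021554) = 3.6885 and x_2* = 2.021554·3.6885 = 7.4566.
At M' = 264: x_2* = 16.4045. Change: 16.4045 − 7.4566 = 8.9479.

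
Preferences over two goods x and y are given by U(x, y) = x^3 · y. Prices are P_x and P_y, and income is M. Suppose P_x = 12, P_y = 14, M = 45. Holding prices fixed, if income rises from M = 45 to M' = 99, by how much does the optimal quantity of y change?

Δy* = 0.9643

The MRS is 3·y/x. Set MRS = P_x/P_y.
Rearranging, P_y·y = (1/3)·P_x·x. Substituting into the budget gives P_x·x·(1 + (1/3)) = M.
Demand: x*(P_x,P_y,M) = 0.75·M/P_x and y* = 0.25·M/P_y.
At P_x=12, P_y=14, M=45: y* = 0.25·45/14 = 0.8036.
At M' = 99: y* = 1.7679. Change: 1.7679 − 0.8036 = 0.9643.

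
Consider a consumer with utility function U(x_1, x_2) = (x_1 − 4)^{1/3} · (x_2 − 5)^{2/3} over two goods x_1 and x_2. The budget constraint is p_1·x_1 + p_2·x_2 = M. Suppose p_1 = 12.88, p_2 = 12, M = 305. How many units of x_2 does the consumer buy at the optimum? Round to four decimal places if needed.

x_2* = 15.7489

After buying the subsistence bundle (4, 5), a share 1/3 of the remaining income goes to x_1: x_1* = 4 + 1/3·(M − 4p_1 − 5p_2)/p_1.
Discretionary income = 305 − 4·12.88 − 5·12 = 193.48; x_2* = 5 + 2/3·193.48/12 = 15.7489.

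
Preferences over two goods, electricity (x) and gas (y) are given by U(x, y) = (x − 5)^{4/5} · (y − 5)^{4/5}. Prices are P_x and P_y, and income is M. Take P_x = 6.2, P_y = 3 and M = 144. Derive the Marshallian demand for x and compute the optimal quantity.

Discretionary income = 144 − 5·6.2 − 5·3 = 98; x* = 5 + 0.5·98/6.2 = 12.9032.

x* = 12.9032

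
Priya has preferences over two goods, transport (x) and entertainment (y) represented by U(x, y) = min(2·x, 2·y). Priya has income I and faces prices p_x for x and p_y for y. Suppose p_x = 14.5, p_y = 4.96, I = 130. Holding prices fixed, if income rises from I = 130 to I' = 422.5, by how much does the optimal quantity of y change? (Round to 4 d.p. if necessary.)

Δy* = 15.0308

With perfect complements, no substitution: consume in ratio x:y = 2:2.
Budget: p_x·x + p_y·x = I, so (2·p_x + 2·p_y)·x = 2·I.
Demand: x*(p_x,p_y,I) = 2·I/(2·p_x + 2·p_y), y* = 2·I/(2·p_x + 2·p_y).
Here 2·14.5 + 2·4.96 = 38.92, giving y* = 6.6804.
At I' = 422.5: y* = 21.7112. Change: 21.7112 − 6.6804 = 15.0308.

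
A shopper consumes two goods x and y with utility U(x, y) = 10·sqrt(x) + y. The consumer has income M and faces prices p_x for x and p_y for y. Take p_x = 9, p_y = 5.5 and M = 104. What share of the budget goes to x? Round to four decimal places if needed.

share on x = 0.808

MU_x = 5/√x, MU_y = 1. Tangency: 5/√x = p_x/p_y.
Solve: √x = 5·p_y/p_x, so x*(p_x,p_y) = (5·p_y/p_x)², and y* = (M − p_x·x*)/p_y.
Plugging in: x* = (5·5.5/9)² = 9.3364, y* = 3.6313.
Expenditure on x: 9·9.3364 = 84.0278; share = 0.808.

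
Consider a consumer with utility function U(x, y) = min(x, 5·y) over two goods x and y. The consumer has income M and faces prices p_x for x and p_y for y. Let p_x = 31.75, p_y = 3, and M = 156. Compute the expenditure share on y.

Leontief preferences: the optimum is at the kink where x/5 = y/1, i.e. y = (1/5)·x.
Budget: p_x·x + p_y·(1/5)·x = M, so (5·p_x + p_y)·x = 5·M.
Demand: x*(p_x,p_y,M) = 5·M/(5·p_x + p_y), y* = M/(5·p_x + p_y).
Here 5·31.75 + 3 = 161.75, giving x* = 4.8223 and y* = 0.9645.
Expenditure on y: 3·0.9645 = 2.8934; share = 0.0185.

share on y = 0.0185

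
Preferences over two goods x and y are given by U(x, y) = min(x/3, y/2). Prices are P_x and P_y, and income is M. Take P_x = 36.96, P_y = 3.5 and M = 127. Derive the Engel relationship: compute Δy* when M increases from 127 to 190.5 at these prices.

With perfect complements, no substitution: consume in ratio x:y = 3:2.
Budget: P_x·x + P_y·(2/3)·x = M, so (3·P_x + 2·P_y)·x = 3·M.
Demand: x*(P_x,P_y,M) = 3·M/(3·P_x + 2·P_y), y* = 2·M/(3·P_x + 2·P_y).
Here 3·36.96 + 2·3.5 = 117.88, giving y* = 2.1547.
At M' = 190.5: y* = 3.2321. Change: 3.2321 − 2.1547 = 1.0774.

Δy* = 1.0774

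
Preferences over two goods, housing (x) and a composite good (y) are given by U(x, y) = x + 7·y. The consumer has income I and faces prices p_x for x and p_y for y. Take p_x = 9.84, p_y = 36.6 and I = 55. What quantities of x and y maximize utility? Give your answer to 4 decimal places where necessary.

x* = 0, y* = 1.5027

Perfect substitutes: compare marginal utility per dollar. 1/p_x vs 7/p_y → 0.1016 vs 0.1913.
y gives more utility per dollar, so spend all income on y: y* = I/p_y, x* = 0.
Numerically: x* = 0, y* = 1.5027.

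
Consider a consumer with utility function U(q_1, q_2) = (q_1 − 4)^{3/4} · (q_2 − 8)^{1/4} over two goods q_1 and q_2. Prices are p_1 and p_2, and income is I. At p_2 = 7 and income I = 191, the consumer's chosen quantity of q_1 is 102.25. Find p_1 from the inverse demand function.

MRS = 3·(q_2−8)/(q_1−4). Tangency with p_1/p_2 gives q_2−8 = (1/3)·(p_1/p_2)·(q_1−4).
Substituting into the budget: q_1* = 4 + 0.75·(I − 4·p_1 − 8·p_2)/p_1, and q_2* = 8 + 0.25·(…)/p_2.
Set q_1* = 102.25 in the demand function and solve for p_1: p_1 = 1.

p_1 = 1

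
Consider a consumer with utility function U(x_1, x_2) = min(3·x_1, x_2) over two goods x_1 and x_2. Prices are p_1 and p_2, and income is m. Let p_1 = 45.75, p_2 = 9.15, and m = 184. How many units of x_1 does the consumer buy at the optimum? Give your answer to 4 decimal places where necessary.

x_1* = 2.5137

Leontief preferences: the optimum is at the kink where x_1/1 = x_2/3, i.e. x_2 = 3·x_1.
Budget: p_1·x_1 + p_2·3·x_1 = m, so (p_1 + 3·p_2)·x_1 = m.
Demand: x_1*(p_1,p_2,m) = m/(p_1 + 3·p_2), x_2* = 3·m/(p_1 + 3·p_2).
Here 45.75 + 3·9.15 = 73.2, giving x_1* = 2.5137.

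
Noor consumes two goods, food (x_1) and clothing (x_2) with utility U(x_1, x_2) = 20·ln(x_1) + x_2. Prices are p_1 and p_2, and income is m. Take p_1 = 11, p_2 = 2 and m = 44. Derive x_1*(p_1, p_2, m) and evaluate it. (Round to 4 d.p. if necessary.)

x_1* = 3.6364

Set MRS = p_1/p_2: (20/x_1)/1 = p_1/p_2.
So x_1*(p_1,p_2) = 20·p_2/p_1, independent of income; and x_2* = (m − 20·p_2)/p_2.
At the given prices: x_1* = 20·2/11 = 3.6364.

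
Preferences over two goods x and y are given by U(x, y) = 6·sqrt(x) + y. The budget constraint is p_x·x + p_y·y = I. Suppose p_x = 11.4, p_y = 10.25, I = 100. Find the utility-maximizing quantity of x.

x* = 7.2758

MU_x = 3/√x, MU_y = 1. Tangency: 3/√x = p_x/p_y.
Thus x* = (3·p_y/p_x)² — independent of I — with the rest of income spent on y.
Plugging in: x* = (3·10.25/11.4)² = 7.2758.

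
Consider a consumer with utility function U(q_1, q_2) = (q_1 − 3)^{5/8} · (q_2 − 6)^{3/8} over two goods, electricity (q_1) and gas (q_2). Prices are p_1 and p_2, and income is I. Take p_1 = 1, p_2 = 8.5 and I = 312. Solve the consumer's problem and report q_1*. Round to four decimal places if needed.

MRS = (5/3)·(q_2−6)/(q_1−3). Tangency with p_1/p_2 gives q_2−6 = (3/5)·(p_1/p_2)·(q_1−3).
Substituting into the budget: q_1* = 3 + 0.625·(I − 3·p_1 − 6·p_2)/p_1, and q_2* = 6 + 0.375·(…)/p_2.
Discretionary income = 312 − 3·1 − 6·8.5 = 258; q_1* = 3 + 0.625·258/1 = 164.25.

q_1* = 164.25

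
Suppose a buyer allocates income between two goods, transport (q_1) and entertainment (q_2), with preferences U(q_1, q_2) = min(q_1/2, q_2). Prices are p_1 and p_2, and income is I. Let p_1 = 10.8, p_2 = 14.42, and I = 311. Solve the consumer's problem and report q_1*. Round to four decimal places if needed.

Demand: q_1*(p_1,p_2,I) = 2·I/(2·p_1 + p_2), q_2* = I/(2·p_1 + p_2).
Here 2·10.8 + 14.42 = 36.02, giving q_1* = 17.2682.

q_1* = 17.2682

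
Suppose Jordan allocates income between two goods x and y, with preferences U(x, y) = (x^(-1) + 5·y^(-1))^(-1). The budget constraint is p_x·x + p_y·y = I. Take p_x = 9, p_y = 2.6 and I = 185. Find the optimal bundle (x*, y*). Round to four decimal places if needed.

x* = 9.3356, y* = 38.8384

MU_x ∝ x^(-2), MU_y ∝ 5·y^(-2), so MRS = (1/5)·(y/x)^(2) = p_x/p_y.
Hence y/x = (5·p_x/p_y)^(1/(2)), i.e. raised to the 0.5 power.
With the ratio pinned down, the budget gives x* = I/(p_x + p_y·(y/x)) and y* = (y/x)·x*.
Numerically y/x = 4.160251, so x* = 185/(9 + 2.6·4.160251) = 9.3356 and y* = 4.160251·9.3356 = 38.8384.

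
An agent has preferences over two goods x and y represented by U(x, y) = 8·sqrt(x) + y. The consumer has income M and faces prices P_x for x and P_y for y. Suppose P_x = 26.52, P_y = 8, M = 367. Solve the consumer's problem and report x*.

x* = 1.456

Thus x* = (4·P_y/P_x)² — independent of M — with the rest of income spent on y.
Plugging in: x* = (4·8/26.52)² = 1.456.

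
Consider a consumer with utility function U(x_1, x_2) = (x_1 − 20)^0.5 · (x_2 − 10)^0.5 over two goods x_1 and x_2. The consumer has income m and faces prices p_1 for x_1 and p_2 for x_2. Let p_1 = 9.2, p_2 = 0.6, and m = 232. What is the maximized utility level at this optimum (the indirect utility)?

V = 8.9382

MRS = (x_2−10)/(x_1−20). Tangency with p_1/p_2 gives x_2−10 = (p_1/p_2)·(x_1−20).
Substituting into the budget: x_1* = 20 + 0.5·(m − 20·p_1 − 10·p_2)/p_1, and x_2* = 10 + 0.5·(…)/p_2.
Discretionary income = 232 − 20·9.2 − 10·0.6 = 42; x_1* = 20 + 0.5·42/9.2 = 22.2826; x_2* = 10 + 0.5·42/0.6 = 45.
Utility at the optimum: U(22.2826, 45) = 8.9382.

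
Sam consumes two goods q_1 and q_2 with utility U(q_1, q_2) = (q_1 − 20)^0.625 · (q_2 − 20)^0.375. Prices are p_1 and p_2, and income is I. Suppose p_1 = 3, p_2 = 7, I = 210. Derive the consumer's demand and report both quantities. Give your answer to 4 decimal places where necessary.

This is Cobb-Douglas in (q_1−20, q_2−20): tangency gives 0.625·p_2·(q_2−20) = 0.375·p_1·(q_1−20).
Substituting into the budget: q_1* = 20 + 0.625·(I − 20·p_1 − 20·p_2)/p_1, and q_2* = 20 + 0.375·(…)/p_2.
Discretionary income = 210 − 20·3 − 20·7 = 10; q_1* = 20 + 0.625·10/3 = 22.0833; q_2* = 20 + 0.375·10/7 = 20.5357.

q_1* = 22.0833, q_2* = 20.5357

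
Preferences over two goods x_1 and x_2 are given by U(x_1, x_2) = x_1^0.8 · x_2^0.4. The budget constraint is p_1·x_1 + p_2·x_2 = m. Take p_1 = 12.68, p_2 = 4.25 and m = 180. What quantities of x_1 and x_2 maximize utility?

x_1* = 9.4637, x_2* = 14.1176

Demand: x_1*(p_1,p_2,m) = 2/3·m/p_1 and x_2* = 1/3·m/p_2.
At p_1=12.68, p_2=4.25, m=180: x_1* = 2/3·180/12.68 = 9.4637, x_2* = 14.1176.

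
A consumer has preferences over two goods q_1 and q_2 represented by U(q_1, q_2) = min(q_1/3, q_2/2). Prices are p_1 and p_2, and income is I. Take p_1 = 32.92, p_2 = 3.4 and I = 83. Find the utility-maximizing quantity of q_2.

With perfect complements, no substitution: consume in ratio q_1:q_2 = 3:2.
Budget: p_1·q_1 + p_2·(2/3)·q_1 = I, so (3·p_1 + 2·p_2)·q_1 = 3·I.
Demand: q_1*(p_1,p_2,I) = 3·I/(3·p_1 + 2·p_2), q_2* = 2·I/(3·p_1 + 2·p_2).
Here 3·32.92 + 2·3.4 = 105.56, giving q_2* = 1.5726.

q_2* = 1.5726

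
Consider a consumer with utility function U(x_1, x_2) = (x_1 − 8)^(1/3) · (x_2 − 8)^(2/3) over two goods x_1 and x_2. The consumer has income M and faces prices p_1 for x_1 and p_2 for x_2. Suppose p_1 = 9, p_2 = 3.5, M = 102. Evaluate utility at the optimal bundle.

V = 0.2207

MRS = (1/2)·(x_2−8)/(x_1−8). Tangency with p_1/p_2 gives x_2−8 = 2·(p_1/p_2)·(x_1−8).
Substituting into the budget: x_1* = 8 + 1/3·(M − 8·p_1 − 8·p_2)/p_1, and x_2* = 8 + 2/3·(…)/p_2.
Discretionary income = 102 − 8·9 − 8·3.5 = 2; x_1* = 8 + 1/3·2/9 = 8.0741; x_2* = 8 + 2/3·2/3.5 = 8.381.
Utility at the optimum: U(8.0741, 8.381) = 0.2207.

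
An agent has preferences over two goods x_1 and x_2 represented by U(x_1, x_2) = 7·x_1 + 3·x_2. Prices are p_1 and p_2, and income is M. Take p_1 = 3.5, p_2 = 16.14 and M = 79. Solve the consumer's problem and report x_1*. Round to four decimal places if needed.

x_1 gives more utility per dollar, so spend all income on x_1: x_1* = M/p_1, x_2* = 0.
Numerically: x_1* = 22.5714, x_2* = 0.

x_1* = 22.5714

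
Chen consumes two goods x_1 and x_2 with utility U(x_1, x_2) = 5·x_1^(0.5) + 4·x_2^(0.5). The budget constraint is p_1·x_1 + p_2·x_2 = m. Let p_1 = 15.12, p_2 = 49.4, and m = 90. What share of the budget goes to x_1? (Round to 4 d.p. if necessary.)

From the CES first-order condition, (5/4)·(x_2/x_1)^(0.5) = p_1/p_2.
Hence x_2/x_1 = ((4/5)·p_1/p_2)^(1/(0.5)), i.e. raised to the 2 power.
With the ratio pinned down, the budget gives x_1* = m/(p_1 + p_2·(x_2/x_1)) and x_2* = (x_2/x_1)·x_1*.
Numerically x_2/x_1 = 0.059956, so x_1* = 90/(15.12 + 49.4·0.059956) = 4.9774 and x_2* = 0.059956·4.9774 = 0.2984.
Expenditure on x_1: 15.12·4.9774 = 75.258; share = 0.8362.

share on x_1 = 0.8362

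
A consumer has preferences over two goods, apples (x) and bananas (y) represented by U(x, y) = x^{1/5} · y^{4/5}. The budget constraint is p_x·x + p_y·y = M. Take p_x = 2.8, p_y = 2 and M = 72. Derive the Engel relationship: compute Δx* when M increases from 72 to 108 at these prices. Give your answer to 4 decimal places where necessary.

MU_x/MU_y = (0.2·y)/(0.8·x); tangency sets this equal to p_x/p_y.
Rearranging, p_y·y = 4·p_x·x. Substituting into the budget gives p_x·x·(1 + 4) = M.
Demand: x*(p_x,p_y,M) = 0.2·M/p_x and y* = 0.8·M/p_y.
At p_x=2.8, p_y=2, M=72: x* = 0.2·72/2.8 = 5.1429.
At M' = 108: x* = 7.7143. Change: 7.7143 − 5.1429 = 2.5714.

Δx* = 2.5714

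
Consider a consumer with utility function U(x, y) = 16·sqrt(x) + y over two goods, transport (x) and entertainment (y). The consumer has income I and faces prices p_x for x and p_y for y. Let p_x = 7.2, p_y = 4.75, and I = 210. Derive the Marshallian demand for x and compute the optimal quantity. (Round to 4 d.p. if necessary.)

x* = 27.8549

Utility is quasi-linear in y; the FOC for x is 8/√x = p_x/p_y.
Thus x* = (8·p_y/p_x)² — independent of I — with the rest of income spent on y.
Plugging in: x* = (8·4.75/7.2)² = 27.8549.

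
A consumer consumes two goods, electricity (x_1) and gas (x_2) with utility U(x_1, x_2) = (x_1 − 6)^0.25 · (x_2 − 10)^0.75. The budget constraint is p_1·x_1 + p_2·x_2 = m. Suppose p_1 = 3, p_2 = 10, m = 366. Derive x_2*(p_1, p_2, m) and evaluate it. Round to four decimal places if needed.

This is Cobb-Douglas in (x_1−6, x_2−10): tangency gives 0.25·p_2·(x_2−10) = 0.75·p_1·(x_1−6).
After buying the subsistence bundle (6, 10), a share 0.25 of the remaining income goes to x_1: x_1* = 6 + 0.25·(m − 6p_1 − 10p_2)/p_1.
Discretionary income = 366 − 6·3 − 10·10 = 248; x_2* = 10 + 0.75·248/10 = 28.6.

x_2* = 28.6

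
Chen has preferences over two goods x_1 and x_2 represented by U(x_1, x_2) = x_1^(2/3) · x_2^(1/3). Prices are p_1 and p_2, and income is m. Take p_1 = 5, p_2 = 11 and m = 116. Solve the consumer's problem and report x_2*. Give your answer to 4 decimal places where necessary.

x_2* = 3.5152

Tangency: MRS = 2·x_2/x_1 = p_1/p_2.
Rearranging, p_2·x_2 = (1/2)·p_1·x_1. Substituting into the budget gives p_1·x_1·(1 + (1/2)) = m.
Demand: x_1*(p_1,p_2,m) = 2/3·m/p_1 and x_2* = 1/3·m/p_2.
At p_1=5, p_2=11, m=116: x_2* = 1/3·116/11 = 3.5152.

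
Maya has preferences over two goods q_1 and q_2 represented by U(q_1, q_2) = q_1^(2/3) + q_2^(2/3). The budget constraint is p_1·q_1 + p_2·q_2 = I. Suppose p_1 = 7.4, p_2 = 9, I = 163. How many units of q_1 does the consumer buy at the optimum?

q_1* = 13.1422

Substitute q_2 = (q_2/q_1)·q_1 into the budget: q_1* = I/(p_1 + p_2·(q_2/q_1)).
Numerically q_2/q_1 = 0.555863, so q_1* = 163/(7.4 + 9·0.555863) = 13.1422.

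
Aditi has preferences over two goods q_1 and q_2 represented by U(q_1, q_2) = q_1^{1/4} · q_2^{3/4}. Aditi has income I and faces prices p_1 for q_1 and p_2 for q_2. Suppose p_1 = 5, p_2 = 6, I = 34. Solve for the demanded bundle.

Tangency: MRS = (1/3)·q_2/q_1 = p_1/p_2.
Rearranging, p_2·q_2 = 3·p_1·q_1. Substituting into the budget gives p_1·q_1·(1 + 3) = I.
Demand: q_1*(p_1,p_2,I) = 0.25·I/p_1 and q_2* = 0.75·I/p_2.
At p_1=5, p_2=6, I=34: q_1* = 0.25·34/5 = 1.7, q_2* = 4.25.

q_1* = 1.7, q_2* = 4.25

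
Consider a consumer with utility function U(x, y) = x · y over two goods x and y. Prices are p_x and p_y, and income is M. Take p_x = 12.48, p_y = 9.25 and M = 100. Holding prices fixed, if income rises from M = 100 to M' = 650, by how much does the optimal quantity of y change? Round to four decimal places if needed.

Δy* = 29.7297

The MRS is y/x. Set MRS = p_x/p_y.
So p_y·y = p_x·x; combined with the budget, a share 0.5 of income goes to x.
Demand: x*(p_x,p_y,M) = 0.5·M/p_x and y* = 0.5·M/p_y.
At p_x=12.48, p_y=9.25, M=100: y* = 0.5·100/9.25 = 5.4054.
At M' = 650: y* = 35.1351. Change: 35.1351 − 5.4054 = 29.7297.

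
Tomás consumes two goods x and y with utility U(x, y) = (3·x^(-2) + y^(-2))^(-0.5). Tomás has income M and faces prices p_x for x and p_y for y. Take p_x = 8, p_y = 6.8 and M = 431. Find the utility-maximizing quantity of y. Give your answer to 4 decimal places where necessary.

MU_x ∝ 3·x^(-3), MU_y ∝ y^(-3), so MRS = 3·(y/x)^(3) = p_x/p_y.
Hence y/x = ((1/3)·p_x/p_y)^(1/(3)), i.e. raised to the 1/3 power.
Substitute y = (y/x)·x into the budget: x* = M/(p_x + p_y·(y/x)).
Numerically y/x = 0.731959, so x* = 431/(8 + 6.8·0.731959) = 33.2118 and y* = 0.731959·33.2118 = 24.3097.

y* = 24.3097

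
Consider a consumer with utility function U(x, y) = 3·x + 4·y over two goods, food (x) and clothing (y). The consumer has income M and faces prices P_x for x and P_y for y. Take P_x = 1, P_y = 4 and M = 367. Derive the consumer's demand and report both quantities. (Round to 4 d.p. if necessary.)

Linear utility — the consumer picks whichever good has higher MU/price: 3/1 = 3 vs 4/4 = 1.
x gives more utility per dollar, so spend all income on x: x* = M/P_x, y* = 0.
Numerically: x* = 367, y* = 0.

x* = 367, y* = 0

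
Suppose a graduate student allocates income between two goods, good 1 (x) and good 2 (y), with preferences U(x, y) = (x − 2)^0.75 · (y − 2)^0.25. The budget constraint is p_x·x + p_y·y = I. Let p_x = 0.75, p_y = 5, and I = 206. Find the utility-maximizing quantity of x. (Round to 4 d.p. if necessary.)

MRS = 3·(y−2)/(x−2). Tangency with p_x/p_y gives y−2 = (1/3)·(p_x/p_y)·(x−2).
Substituting into the budget: x* = 2 + 0.75·(I − 2·p_x − 2·p_y)/p_x, and y* = 2 + 0.25·(…)/p_y.
Discretionary income = 206 − 2·0.75 − 2·5 = 194.5; x* = 2 + 0.75·194.5/0.75 = 196.5.

x* = 196.5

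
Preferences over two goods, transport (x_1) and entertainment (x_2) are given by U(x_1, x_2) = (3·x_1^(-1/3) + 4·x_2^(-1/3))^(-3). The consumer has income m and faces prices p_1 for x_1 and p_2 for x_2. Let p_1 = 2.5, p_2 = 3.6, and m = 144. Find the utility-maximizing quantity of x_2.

x_2* = 23.0454

From the CES first-order condition, (3/4)·(x_2/x_1)^(4/3) = p_1/p_2.
Hence x_2/x_1 = ((4/3)·p_1/p_2)^(1/(4/3)), i.e. raised to the 0.75 power.
Substitute x_2 = (x_2/x_1)·x_1 into the budget: x_1* = m/(p_1 + p_2·(x_2/x_1)).
Numerically x_2/x_1 = 0.943913, so x_1* = 144/(2.5 + 3.6·0.943913) = 24.4147 and x_2* = 0.943913·24.4147 = 23.0454.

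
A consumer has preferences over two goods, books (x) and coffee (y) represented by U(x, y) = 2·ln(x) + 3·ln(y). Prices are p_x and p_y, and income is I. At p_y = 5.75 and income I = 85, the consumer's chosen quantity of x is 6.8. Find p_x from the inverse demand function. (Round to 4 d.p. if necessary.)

p_x = 5

The MRS is (2/3)·y/x. Set MRS = p_x/p_y.
Rearranging, p_y·y = (3/2)·p_x·x. Substituting into the budget gives p_x·x·(1 + (3/2)) = I.
Demand: x*(p_x,p_y,I) = 0.4·I/p_x and y* = 0.6·I/p_y.
Set x* = 6.8 in the demand function and solve for p_x: p_x = 5.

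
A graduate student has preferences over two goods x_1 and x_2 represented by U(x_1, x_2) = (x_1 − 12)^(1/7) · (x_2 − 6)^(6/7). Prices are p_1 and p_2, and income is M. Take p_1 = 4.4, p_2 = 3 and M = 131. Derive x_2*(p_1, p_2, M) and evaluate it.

This is Cobb-Douglas in (x_1−12, x_2−6): tangency gives 1/7·p_2·(x_2−6) = 6/7·p_1·(x_1−12).
Substituting into the budget: x_1* = 12 + 1/7·(M − 12·p_1 − 6·p_2)/p_1, and x_2* = 6 + 6/7·(…)/p_2.
Discretionary income = 131 − 12·4.4 − 6·3 = 60.2; x_2* = 6 + 6/7·60.2/3 = 23.2.

x_2* = 23.2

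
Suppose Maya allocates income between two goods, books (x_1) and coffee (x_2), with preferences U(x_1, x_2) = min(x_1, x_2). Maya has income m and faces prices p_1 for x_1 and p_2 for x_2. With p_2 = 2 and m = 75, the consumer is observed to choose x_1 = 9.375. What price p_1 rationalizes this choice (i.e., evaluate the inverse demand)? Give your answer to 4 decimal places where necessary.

Leontief preferences: the optimum is at the kink where x_1/1 = x_2/1, i.e. x_2 = x_1.
Budget: p_1·x_1 + p_2·x_1 = m, so (p_1 + p_2)·x_1 = m.
Demand: x_1*(p_1,p_2,m) = m/(p_1 + p_2), x_2* = m/(p_1 + p_2).
Set x_1* = 9.375 in the demand function and solve for p_1: p_1 = 6.

p_1 = 6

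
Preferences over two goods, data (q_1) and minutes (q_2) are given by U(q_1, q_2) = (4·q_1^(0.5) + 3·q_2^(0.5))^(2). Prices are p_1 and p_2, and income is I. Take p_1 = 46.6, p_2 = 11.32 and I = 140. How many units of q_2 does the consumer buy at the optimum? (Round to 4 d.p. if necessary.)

q_2* = 8.6374

MU_q_1 ∝ 4·q_1^(-0.5), MU_q_2 ∝ 3·q_2^(-0.5), so MRS = (4/3)·(q_2/q_1)^(0.5) = p_1/p_2.
Solve for the ratio: q_2/q_1 = [(3/4)·p_1/p_2]^(2).
Substitute q_2 = (q_2/q_1)·q_1 into the budget: q_1* = I/(p_1 + p_2·(q_2/q_1)).
Numerically q_2/q_1 = 9.532384, so q_1* = 140/(46.6 + 11.32·9.532384) = 0.9061 and q_2* = 9.532384·0.9061 = 8.6374.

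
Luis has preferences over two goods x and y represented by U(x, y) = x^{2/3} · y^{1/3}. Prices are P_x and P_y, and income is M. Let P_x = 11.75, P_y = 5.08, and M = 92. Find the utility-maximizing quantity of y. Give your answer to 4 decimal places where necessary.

At P_x=11.75, P_y=5.08, M=92: y* = 1/3·92/5.08 = 6.0367.

y* = 6.0367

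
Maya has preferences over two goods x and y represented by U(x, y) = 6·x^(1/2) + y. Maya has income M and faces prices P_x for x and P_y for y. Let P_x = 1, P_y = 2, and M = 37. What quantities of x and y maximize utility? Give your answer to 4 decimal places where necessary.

Set MRS = P_x/P_y: 3·x^(−1/2) = P_x/P_y.
Thus x* = (3·P_y/P_x)² — independent of M — with the rest of income spent on y.
Plugging in: x* = (3·2/1)² = 36, y* = 0.5.

x* = 36, y* = 0.5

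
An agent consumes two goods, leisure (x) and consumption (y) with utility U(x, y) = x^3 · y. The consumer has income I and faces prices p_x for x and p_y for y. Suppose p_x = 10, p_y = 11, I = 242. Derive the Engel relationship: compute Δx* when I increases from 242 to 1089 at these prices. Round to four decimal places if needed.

Δx* = 63.525

Tangency: MRS = 3·y/x = p_x/p_y.
Rearranging, p_y·y = (1/3)·p_x·x. Substituting into the budget gives p_x·x·(1 + (1/3)) = I.
Demand: x*(p_x,p_y,I) = 0.75·I/p_x and y* = 0.25·I/p_y.
At p_x=10, p_y=11, I=242: x* = 0.75·242/10 = 18.15.
At I' = 1089: x* = 81.675. Change: 81.675 − 18.15 = 63.525.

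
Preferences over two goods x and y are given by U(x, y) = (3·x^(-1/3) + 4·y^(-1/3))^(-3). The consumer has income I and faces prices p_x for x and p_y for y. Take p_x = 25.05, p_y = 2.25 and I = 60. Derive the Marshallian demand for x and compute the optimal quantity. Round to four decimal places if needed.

x* = 1.4263

With the ratio pinned down, the budget gives x* = I/(p_x + p_y·(y/x)) and y* = (y/x)·x*.
Numerically y/x = 7.562632, so x* = 60/(25.05 + 2.25·7.562632) = 1.4263.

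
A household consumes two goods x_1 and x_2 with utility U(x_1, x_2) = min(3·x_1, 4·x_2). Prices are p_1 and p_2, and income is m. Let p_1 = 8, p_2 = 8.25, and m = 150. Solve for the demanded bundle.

Demand: x_1*(p_1,p_2,m) = 4·m/(4·p_1 + 3·p_2), x_2* = 3·m/(4·p_1 + 3·p_2).
Here 4·8 + 3·8.25 = 56.75, giving x_1* = 10.5727 and x_2* = 7.9295.

x_1* = 10.5727, x_2* = 7.9295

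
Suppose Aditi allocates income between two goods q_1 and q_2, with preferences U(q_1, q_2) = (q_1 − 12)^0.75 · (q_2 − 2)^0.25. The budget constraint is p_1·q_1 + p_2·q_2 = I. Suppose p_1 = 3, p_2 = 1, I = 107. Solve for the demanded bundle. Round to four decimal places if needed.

This is Cobb-Douglas in (q_1−12, q_2−2): tangency gives 0.75·p_2·(q_2−2) = 0.25·p_1·(q_1−12).
After buying the subsistence bundle (12, 2), a share 0.75 of the remaining income goes to q_1: q_1* = 12 + 0.75·(I − 12p_1 − 2p_2)/p_1.
Discretionary income = 107 − 12·3 − 2·1 = 69; q_1* = 12 + 0.75·69/3 = 29.25; q_2* = 2 + 0.25·69/1 = 19.25.

q_1* = 29.25, q_2* = 19.25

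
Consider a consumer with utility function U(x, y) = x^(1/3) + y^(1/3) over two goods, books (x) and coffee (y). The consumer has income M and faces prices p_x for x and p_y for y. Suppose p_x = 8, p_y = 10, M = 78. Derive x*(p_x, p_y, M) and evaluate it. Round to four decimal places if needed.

Substitute y = (y/x)·x into the budget: x* = M/(p_x + p_y·(y/x)).
Numerically y/x = 0.715542, so x* = 78/(8 + 10·0.715542) = 5.1467.

x* = 5.1467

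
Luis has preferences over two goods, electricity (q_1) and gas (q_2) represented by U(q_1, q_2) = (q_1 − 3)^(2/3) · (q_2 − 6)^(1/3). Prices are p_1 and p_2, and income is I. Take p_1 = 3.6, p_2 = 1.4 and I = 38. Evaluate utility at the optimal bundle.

V = 3.7857

MRS = 2·(q_2−6)/(q_1−3). Tangency with p_1/p_2 gives q_2−6 = (1/2)·(p_1/p_2)·(q_1−3).
After buying the subsistence bundle (3, 6), a share 2/3 of the remaining income goes to q_1: q_1* = 3 + 2/3·(I − 3p_1 − 6p_2)/p_1.
Discretionary income = 38 − 3·3.6 − 6·1.4 = 18.8; q_1* = 3 + 2/3·18.8/3.6 = 6.4815; q_2* = 6 + 1/3·18.8/1.4 = 10.4762.
Utility at the optimum: U(6.4815, 10.4762) = 3.7857.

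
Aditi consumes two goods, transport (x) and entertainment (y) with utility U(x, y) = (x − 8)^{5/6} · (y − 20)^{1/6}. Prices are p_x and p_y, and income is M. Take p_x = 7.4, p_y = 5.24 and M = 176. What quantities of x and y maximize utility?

MRS = 5·(y−20)/(x−8). Tangency with p_x/p_y gives y−20 = (1/5)·(p_x/p_y)·(x−8).
After buying the subsistence bundle (8, 20), a share 5/6 of the remaining income goes to x: x* = 8 + 5/6·(M − 8p_x − 20p_y)/p_x.
Discretionary income = 176 − 8·7.4 − 20·5.24 = 12; x* = 8 + 5/6·12/7.4 = 9.3514; y* = 20 + 1/6·12/5.24 = 20.3817.

x* = 9.3514, y* = 20.3817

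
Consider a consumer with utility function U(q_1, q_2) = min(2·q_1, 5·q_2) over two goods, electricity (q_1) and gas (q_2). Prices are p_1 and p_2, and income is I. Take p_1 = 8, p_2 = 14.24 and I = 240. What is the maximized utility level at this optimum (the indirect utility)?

With perfect complements, no substitution: consume in ratio q_1:q_2 = 5:2.
Budget: p_1·q_1 + p_2·(2/5)·q_1 = I, so (5·p_1 + 2·p_2)·q_1 = 5·I.
Demand: q_1*(p_1,p_2,I) = 5·I/(5·p_1 + 2·p_2), q_2* = 2·I/(5·p_1 + 2·p_2).
Here 5·8 + 2·14.24 = 68.48, giving q_1* = 17.5234 and q_2* = 7.0093.
Utility at the optimum: U(17.5234, 7.0093) = 35.0467.

V = 35.0467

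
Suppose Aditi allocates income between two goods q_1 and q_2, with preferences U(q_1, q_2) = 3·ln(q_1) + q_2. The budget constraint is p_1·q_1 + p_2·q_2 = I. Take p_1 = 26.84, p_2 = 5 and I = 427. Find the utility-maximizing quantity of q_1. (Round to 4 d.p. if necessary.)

q_1* = 0.5589

Set MRS = p_1/p_2: (3/q_1)/1 = p_1/p_2.
So q_1*(p_1,p_2) = 3·p_2/p_1, independent of income; and q_2* = (I − 3·p_2)/p_2.
At the given prices: q_1* = 3·5/26.84 = 0.5589.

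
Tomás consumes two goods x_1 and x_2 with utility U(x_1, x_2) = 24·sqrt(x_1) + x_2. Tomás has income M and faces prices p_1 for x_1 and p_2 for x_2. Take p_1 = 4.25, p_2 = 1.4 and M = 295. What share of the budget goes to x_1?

MU_x_1 = 12/√x_1, MU_x_2 = 1. Tangency: 12/√x_1 = p_1/p_2.
Solve: √x_1 = 12·p_2/p_1, so x_1*(p_1,p_2) = (12·p_2/p_1)², and x_2* = (M − p_1·x_1*)/p_2.
Plugging in: x_1* = (12·1.4/4.25)² = 15.6257, x_2* = 163.279.
Expenditure on x_1: 4.25·15.6257 = 66.4094; share = 0.2251.

share on x_1 = 0.2251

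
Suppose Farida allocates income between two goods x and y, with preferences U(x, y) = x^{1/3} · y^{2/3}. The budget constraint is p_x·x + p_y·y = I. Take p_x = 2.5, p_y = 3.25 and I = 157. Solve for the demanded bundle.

MU_x/MU_y = (1/3·y)/(2/3·x); tangency sets this equal to p_x/p_y.
Rearranging, p_y·y = 2·p_x·x. Substituting into the budget gives p_x·x·(1 + 2) = I.
Demand: x*(p_x,p_y,I) = 1/3·I/p_x and y* = 2/3·I/p_y.
At p_x=2.5, p_y=3.25, I=157: x* = 1/3·157/2.5 = 20.9333, y* = 32.2051.

x* = 20.9333, y* = 32.2051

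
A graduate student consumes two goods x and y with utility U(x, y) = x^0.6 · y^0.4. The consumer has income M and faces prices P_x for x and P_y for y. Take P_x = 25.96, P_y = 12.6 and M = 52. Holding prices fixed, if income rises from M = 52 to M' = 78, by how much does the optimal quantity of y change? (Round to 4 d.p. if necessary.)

Δy* = 0.8254

At P_x=25.96, P_y=12.6, M=52: y* = 0.4·52/12.6 = 1.6508.
At M' = 78: y* = 2.4762. Change: 2.4762 − 1.6508 = 0.8254.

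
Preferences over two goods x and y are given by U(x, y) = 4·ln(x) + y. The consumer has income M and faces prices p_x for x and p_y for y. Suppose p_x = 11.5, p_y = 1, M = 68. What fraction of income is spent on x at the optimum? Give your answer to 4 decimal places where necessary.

MU_x = 4/x, MU_y = 1. Tangency: 4/x = p_x/p_y.
So x*(p_x,p_y) = 4·p_y/p_x, independent of income; and y* = (M − 4·p_y)/p_y.
At the given prices: x* = 4·1/11.5 = 0.3478, and y* = 64.
Expenditure on x: 11.5·0.3478 = 4; share = 0.0588.

share on x = 0.0588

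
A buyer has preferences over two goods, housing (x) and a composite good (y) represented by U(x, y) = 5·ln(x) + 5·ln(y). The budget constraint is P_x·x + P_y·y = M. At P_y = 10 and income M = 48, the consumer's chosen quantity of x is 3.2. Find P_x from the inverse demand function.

Tangency: MRS = y/x = P_x/P_y.
So 5·P_y·y = 5·P_x·x; combined with the budget, a share 0.5 of income goes to x.
Demand: x*(P_x,P_y,M) = 0.5·M/P_x and y* = 0.5·M/P_y.
Set x* = 3.2 in the demand function and solve for P_x: P_x = 7.5.

P_x = 7.5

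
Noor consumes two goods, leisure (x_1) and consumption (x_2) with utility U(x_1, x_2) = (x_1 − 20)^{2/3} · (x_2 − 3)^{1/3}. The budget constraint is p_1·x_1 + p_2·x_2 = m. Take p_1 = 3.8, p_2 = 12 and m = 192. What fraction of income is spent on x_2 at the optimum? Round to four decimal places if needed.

MRS = 2·(x_2−3)/(x_1−20). Tangency with p_1/p_2 gives x_2−3 = (1/2)·(p_1/p_2)·(x_1−20).
Substituting into the budget: x_1* = 20 + 2/3·(m − 20·p_1 − 3·p_2)/p_1, and x_2* = 3 + 1/3·(…)/p_2.
Discretionary income = 192 − 20·3.8 − 3·12 = 80; x_1* = 20 + 2/3·80/3.8 = 34.0351; x_2* = 3 + 1/3·80/12 = 5.2222.
Expenditure on x_2: 12·5.2222 = 62.6667; share = 0.3264.

share on x_2 = 0.3264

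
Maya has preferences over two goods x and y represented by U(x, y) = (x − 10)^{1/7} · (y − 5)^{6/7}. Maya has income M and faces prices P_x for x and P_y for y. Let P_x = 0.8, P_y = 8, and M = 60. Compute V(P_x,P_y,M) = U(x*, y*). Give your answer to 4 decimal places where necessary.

MRS = (1/6)·(y−5)/(x−10). Tangency with P_x/P_y gives y−5 = 6·(P_x/P_y)·(x−10).
Substituting into the budget: x* = 10 + 1/7·(M − 10·P_x − 5·P_y)/P_x, and y* = 5 + 6/7·(…)/P_y.
Discretionary income = 60 − 10·0.8 − 5·8 = 12; x* = 10 + 1/7·12/0.8 = 12.1429; y* = 5 + 6/7·12/8 = 6.2857.
Utility at the optimum: U(12.1429, 6.2857) = 1.383.

V = 1.383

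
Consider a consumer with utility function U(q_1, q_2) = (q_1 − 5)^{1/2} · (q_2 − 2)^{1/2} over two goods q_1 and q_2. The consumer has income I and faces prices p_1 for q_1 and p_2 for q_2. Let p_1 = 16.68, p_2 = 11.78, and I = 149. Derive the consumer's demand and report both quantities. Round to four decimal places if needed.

This is Cobb-Douglas in (q_1−5, q_2−2): tangency gives 0.5·p_2·(q_2−2) = 0.5·p_1·(q_1−5).
After buying the subsistence bundle (5, 2), a share 0.5 of the remaining income goes to q_1: q_1* = 5 + 0.5·(I − 5p_1 − 2p_2)/p_1.
Discretionary income = 149 − 5·16.68 − 2·11.78 = 42.04; q_1* = 5 + 0.5·42.04/16.68 = 6.2602; q_2* = 2 + 0.5·42.04/11.78 = 3.7844.

q_1* = 6.2602, q_2* = 3.7844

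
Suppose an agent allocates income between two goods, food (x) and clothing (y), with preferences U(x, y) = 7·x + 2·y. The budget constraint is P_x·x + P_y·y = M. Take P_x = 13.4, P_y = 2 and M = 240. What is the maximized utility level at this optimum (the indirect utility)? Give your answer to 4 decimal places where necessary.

Linear utility — the consumer picks whichever good has higher MU/price: 7/13.4 = 0.5224 vs 2/2 = 1.
y gives more utility per dollar, so spend all income on y: y* = M/P_y, x* = 0.
Numerically: x* = 0, y* = 120.
Utility at the optimum: U(0, 120) = 240.

V = 240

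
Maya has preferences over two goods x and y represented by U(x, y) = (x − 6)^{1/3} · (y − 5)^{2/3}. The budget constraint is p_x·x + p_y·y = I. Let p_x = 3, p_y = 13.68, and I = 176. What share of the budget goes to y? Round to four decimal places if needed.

Let x' = x−6, y' = y−5. MRS = (1/2)·y'/x' = p_x/p_y.
After buying the subsistence bundle (6, 5), a share 1/3 of the remaining income goes to x: x* = 6 + 1/3·(I − 6p_x − 5p_y)/p_x.
Discretionary income = 176 − 6·3 − 5·13.68 = 89.6; x* = 6 + 1/3·89.6/3 = 15.9556; y* = 5 + 2/3·89.6/13.68 = 9.3665.
Expenditure on y: 13.68·9.3665 = 128.1333; share = 0.728.

share on y = 0.728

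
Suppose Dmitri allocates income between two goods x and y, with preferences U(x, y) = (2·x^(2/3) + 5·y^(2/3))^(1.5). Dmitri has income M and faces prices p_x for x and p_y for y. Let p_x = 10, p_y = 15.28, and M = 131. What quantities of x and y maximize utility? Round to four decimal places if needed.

MU_x ∝ 2·x^(-1/3), MU_y ∝ 5·y^(-1/3), so MRS = (2/5)·(y/x)^(1/3) = p_x/p_y.
Hence y/x = ((5/2)·p_x/p_y)^(1/(1/3)), i.e. raised to the 3 power.
With the ratio pinned down, the budget gives x* = M/(p_x + p_y·(y/x)) and y* = (y/x)·x*.
Numerically y/x = 4.379756, so x* = 131/(10 + 15.28·4.379756) = 1.703 and y* = 4.379756·1.703 = 7.4588.

x* = 1.703, y* = 7.4588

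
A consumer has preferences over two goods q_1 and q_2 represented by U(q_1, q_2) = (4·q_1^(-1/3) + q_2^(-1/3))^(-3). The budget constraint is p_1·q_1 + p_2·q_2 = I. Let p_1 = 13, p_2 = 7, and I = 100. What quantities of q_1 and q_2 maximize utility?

q_1* = 5.9042, q_2* = 3.3208

MU_q_1 ∝ 4·q_1^(-4/3), MU_q_2 ∝ q_2^(-4/3), so MRS = 4·(q_2/q_1)^(4/3) = p_1/p_2.
Solve for the ratio: q_2/q_1 = [(1/4)·p_1/p_2]^(0.75).
With the ratio pinned down, the budget gives q_1* = I/(p_1 + p_2·(q_2/q_1)) and q_2* = (q_2/q_1)·q_1*.
Numerically q_2/q_1 = 0.562457, so q_1* = 100/(13 + 7·0.562457) = 5.9042 and q_2* = 0.562457·5.9042 = 3.3208.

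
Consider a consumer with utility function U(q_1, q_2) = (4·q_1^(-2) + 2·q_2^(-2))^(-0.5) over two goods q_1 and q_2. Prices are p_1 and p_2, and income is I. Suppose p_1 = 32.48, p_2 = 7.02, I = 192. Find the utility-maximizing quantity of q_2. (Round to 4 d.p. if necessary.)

q_2* = 6.0801

MRS = MU_q_1/MU_q_2 = 2·(q_2/q_1)^(3). Set equal to p_1/p_2.
Hence q_2/q_1 = ((1/2)·p_1/p_2)^(1/(3)), i.e. raised to the 1/3 power.
Substitute q_2 = (q_2/q_1)·q_1 into the budget: q_1* = I/(p_1 + p_2·(q_2/q_1)).
Numerically q_2/q_1 = 1.322563, so q_1* = 192/(32.48 + 7.02·1.322563) = 4.5972 and q_2* = 1.322563·4.5972 = 6.0801.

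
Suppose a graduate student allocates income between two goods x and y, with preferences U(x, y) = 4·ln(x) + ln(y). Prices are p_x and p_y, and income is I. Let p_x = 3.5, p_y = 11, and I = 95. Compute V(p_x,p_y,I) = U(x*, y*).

The MRS is 4·y/x. Set MRS = p_x/p_y.
Rearranging, p_y·y = (1/4)·p_x·x. Substituting into the budget gives p_x·x·(1 + (1/4)) = I.
Demand: x*(p_x,p_y,I) = 0.8·I/p_x and y* = 0.2·I/p_y.
At p_x=3.5, p_y=11, I=95: x* = 0.8·95/3.5 = 21.7143, y* = 1.7273.
Utility at the optimum: U(21.7143, 1.7273) = 12.8584.

V = 12.8584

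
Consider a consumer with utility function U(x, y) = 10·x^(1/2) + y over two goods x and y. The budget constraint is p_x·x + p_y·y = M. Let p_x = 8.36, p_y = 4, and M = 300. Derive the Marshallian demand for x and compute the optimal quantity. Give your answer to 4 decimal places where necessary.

Plugging in: x* = (5·4/8.36)² = 5.7233.

x* = 5.7233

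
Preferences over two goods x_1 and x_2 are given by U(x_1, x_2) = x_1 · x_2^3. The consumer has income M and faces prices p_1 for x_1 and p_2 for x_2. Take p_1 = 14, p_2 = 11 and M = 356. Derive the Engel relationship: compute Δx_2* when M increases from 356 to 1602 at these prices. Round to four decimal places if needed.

MU_x_1/MU_x_2 = (x_2)/(3·x_1); tangency sets this equal to p_1/p_2.
Rearranging, p_2·x_2 = 3·p_1·x_1. Substituting into the budget gives p_1·x_1·(1 + 3) = M.
Demand: x_1*(p_1,p_2,M) = 0.25·M/p_1 and x_2* = 0.75·M/p_2.
At p_1=14, p_2=11, M=356: x_2* = 0.75·356/11 = 24.2727.
At M' = 1602: x_2* = 109.2273. Change: 109.2273 − 24.2727 = 84.9545.

Δx_2* = 84.9545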